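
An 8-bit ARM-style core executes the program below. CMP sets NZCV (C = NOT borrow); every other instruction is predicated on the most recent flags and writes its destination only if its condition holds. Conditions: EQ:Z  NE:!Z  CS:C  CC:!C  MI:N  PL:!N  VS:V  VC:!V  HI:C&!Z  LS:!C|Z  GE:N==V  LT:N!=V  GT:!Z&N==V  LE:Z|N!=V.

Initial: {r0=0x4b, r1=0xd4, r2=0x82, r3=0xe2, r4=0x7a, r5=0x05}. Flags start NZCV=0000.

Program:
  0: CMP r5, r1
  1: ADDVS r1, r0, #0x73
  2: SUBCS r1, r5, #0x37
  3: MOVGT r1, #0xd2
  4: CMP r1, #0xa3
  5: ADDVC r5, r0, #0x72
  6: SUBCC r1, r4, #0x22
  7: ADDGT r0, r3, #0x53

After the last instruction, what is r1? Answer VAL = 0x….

0: ✓ CMP  NZCV=0000
1: · ADDVS
2: · SUBCS
3: ✓ MOVGT  r1←0xd2
4: ✓ CMP  NZCV=0010
5: ✓ ADDVC  r5←0xbd
6: · SUBCC
7: ✓ ADDGT  r0←0x35

VAL = 0xd2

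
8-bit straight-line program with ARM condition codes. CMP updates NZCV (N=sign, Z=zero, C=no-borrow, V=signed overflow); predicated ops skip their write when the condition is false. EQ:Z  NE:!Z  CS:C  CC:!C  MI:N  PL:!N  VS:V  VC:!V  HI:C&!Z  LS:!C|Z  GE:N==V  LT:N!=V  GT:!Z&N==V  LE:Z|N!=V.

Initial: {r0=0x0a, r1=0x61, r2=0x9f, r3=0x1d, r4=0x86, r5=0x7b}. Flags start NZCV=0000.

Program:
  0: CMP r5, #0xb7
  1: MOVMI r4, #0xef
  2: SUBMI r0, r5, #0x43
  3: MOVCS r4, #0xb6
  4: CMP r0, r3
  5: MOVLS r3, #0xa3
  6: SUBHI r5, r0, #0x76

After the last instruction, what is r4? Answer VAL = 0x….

VAL = 0xef

[0] flags=1001 → (cmp)
[1] flags=1001 MI?T → r4=0xef
[2] flags=1001 MI?T → r0=0x38
[3] flags=1001 CS?F → skip
[4] flags=0010 → (cmp)
[5] flags=0010 LS?F → skip
[6] flags=0010 HI?T → r5=0xc2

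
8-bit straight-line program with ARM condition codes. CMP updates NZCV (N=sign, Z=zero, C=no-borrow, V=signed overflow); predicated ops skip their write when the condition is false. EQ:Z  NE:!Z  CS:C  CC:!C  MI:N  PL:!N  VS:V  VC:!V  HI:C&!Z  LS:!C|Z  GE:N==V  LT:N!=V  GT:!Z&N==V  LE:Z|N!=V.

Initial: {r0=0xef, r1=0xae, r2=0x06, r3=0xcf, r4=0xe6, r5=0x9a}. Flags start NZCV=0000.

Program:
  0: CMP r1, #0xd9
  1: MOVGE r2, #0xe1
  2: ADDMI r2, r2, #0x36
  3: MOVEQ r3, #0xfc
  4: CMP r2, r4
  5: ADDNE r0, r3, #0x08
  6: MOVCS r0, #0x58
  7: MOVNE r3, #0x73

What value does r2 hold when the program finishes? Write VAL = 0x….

0: ✓ CMP  NZCV=1000
1: · MOVGE
2: ✓ ADDMI  r2←0x3c
3: · MOVEQ
4: ✓ CMP  NZCV=0000
5: ✓ ADDNE  r0←0xd7
6: · MOVCS
7: ✓ MOVNE  r3←0x73

VAL = 0x3c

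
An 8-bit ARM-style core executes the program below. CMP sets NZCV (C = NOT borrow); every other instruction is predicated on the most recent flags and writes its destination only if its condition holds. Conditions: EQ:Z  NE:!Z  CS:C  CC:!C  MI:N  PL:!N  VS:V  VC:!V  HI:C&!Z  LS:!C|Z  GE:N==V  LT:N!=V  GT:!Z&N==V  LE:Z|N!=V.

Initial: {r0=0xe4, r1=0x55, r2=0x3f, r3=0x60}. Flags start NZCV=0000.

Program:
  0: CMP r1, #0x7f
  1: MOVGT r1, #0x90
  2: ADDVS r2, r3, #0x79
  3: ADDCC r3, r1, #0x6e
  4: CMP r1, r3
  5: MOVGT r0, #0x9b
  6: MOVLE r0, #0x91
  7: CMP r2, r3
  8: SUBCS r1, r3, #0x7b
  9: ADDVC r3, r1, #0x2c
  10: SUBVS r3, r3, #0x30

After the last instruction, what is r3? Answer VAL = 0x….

VAL = 0x81

0: ✓ CMP  NZCV=1000
1: · MOVGT
2: · ADDVS
3: ✓ ADDCC  r3←0xc3
4: ✓ CMP  NZCV=1001
5: ✓ MOVGT  r0←0x9b
6: · MOVLE
7: ✓ CMP  NZCV=0000
8: · SUBCS
9: ✓ ADDVC  r3←0x81
10: · SUBVS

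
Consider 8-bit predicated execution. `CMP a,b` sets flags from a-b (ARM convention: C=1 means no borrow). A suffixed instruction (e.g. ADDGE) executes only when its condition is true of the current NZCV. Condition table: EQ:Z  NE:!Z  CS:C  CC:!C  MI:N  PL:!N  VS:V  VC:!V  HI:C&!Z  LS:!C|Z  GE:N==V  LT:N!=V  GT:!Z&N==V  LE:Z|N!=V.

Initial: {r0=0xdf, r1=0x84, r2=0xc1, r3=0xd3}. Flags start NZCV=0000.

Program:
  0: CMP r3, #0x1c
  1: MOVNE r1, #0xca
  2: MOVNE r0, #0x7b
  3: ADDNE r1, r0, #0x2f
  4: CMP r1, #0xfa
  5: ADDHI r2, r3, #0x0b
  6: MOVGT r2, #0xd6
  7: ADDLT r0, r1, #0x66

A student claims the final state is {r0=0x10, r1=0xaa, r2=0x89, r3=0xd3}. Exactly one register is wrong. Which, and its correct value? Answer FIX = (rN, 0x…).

FIX = (r2, 0xc1)

[0] flags=1010 → (cmp)
[1] flags=1010 NE?T → r1=0xca
[2] flags=1010 NE?T → r0=0x7b
[3] flags=1010 NE?T → r1=0xaa
[4] flags=1000 → (cmp)
[5] flags=1000 HI?F → skip
[6] flags=1000 GT?F → skip
[7] flags=1000 LT?T → r0=0x10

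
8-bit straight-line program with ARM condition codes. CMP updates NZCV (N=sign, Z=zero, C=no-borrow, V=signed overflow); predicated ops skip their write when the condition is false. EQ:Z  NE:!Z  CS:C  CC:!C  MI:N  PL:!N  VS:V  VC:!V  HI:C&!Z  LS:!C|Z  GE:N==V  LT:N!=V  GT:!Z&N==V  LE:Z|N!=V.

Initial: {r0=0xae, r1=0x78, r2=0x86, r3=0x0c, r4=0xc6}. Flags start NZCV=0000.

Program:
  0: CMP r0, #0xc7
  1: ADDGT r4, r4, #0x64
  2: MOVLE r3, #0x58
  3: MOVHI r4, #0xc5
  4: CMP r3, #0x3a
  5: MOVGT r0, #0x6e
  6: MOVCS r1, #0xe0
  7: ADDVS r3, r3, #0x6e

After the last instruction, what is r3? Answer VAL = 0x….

[0] flags=1000 → (cmp)
[1] flags=1000 GT?F → skip
[2] flags=1000 LE?T → r3=0x58
[3] flags=1000 HI?F → skip
[4] flags=0010 → (cmp)
[5] flags=0010 GT?T → r0=0x6e
[6] flags=0010 CS?T → r1=0xe0
[7] flags=0010 VS?F → skip

VAL = 0x58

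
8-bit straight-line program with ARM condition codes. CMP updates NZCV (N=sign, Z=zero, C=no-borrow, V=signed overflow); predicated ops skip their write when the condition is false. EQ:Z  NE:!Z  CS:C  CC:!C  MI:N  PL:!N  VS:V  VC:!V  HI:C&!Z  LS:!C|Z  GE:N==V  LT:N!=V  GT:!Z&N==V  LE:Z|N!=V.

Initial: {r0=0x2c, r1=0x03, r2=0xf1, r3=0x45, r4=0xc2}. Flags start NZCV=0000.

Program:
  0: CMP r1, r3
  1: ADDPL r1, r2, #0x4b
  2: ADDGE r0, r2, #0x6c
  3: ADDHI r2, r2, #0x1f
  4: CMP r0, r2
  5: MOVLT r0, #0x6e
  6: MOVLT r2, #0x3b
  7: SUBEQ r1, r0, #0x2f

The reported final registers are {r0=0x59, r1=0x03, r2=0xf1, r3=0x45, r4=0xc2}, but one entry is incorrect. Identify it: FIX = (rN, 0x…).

FIX = (r0, 0x2c)

[0] flags=1000 → (cmp)
[1] flags=1000 PL?F → skip
[2] flags=1000 GE?F → skip
[3] flags=1000 HI?F → skip
[4] flags=0000 → (cmp)
[5] flags=0000 LT?F → skip
[6] flags=0000 LT?F → skip
[7] flags=0000 EQ?F → skip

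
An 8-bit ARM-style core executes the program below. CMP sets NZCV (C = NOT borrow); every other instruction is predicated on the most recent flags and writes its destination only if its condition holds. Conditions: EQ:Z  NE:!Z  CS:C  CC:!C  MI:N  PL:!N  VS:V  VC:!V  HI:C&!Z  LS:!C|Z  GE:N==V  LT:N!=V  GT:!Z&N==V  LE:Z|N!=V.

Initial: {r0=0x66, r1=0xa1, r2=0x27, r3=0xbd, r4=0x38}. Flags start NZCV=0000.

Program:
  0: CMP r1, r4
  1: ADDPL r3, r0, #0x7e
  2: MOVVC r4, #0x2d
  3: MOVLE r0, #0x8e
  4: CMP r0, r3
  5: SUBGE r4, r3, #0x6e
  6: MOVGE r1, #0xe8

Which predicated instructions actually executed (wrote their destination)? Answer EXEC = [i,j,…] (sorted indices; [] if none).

EXEC = [1,3]

[0] flags=0011 → (cmp)
[1] flags=0011 PL?T → r3=0xe4
[2] flags=0011 VC?F → skip
[3] flags=0011 LE?T → r0=0x8e
[4] flags=1000 → (cmp)
[5] flags=1000 GE?F → skip
[6] flags=1000 GE?F → skip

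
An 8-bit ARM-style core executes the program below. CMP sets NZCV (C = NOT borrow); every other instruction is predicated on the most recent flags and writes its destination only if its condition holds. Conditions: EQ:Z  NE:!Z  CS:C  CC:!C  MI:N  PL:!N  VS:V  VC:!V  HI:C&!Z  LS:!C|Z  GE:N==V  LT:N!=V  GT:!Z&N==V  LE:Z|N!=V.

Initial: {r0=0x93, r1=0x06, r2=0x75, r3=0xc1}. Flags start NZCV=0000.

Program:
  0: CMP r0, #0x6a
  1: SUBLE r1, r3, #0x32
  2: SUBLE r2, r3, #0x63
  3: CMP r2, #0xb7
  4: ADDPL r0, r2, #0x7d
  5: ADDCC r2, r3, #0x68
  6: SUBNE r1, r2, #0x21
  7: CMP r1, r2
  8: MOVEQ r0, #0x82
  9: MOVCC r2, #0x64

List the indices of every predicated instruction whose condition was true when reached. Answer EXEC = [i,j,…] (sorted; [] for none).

EXEC = [1,2,5,6,9]

[0] flags=0011 → (cmp)
[1] flags=0011 LE?T → r1=0x8f
[2] flags=0011 LE?T → r2=0x5e
[3] flags=1001 → (cmp)
[4] flags=1001 PL?F → skip
[5] flags=1001 CC?T → r2=0x29
[6] flags=1001 NE?T → r1=0x08
[7] flags=1000 → (cmp)
[8] flags=1000 EQ?F → skip
[9] flags=1000 CC?T → r2=0x64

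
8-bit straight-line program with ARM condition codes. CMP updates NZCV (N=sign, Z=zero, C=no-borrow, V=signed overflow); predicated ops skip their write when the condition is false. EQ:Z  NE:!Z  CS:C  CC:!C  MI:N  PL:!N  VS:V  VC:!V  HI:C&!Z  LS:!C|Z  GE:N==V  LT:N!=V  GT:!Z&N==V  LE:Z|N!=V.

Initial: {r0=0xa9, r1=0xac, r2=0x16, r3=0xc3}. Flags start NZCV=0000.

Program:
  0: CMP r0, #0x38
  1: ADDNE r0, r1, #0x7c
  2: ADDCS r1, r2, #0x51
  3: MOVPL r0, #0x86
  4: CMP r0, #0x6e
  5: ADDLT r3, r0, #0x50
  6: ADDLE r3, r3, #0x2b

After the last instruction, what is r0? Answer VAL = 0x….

[0] flags=0011 → (cmp)
[1] flags=0011 NE?T → r0=0x28
[2] flags=0011 CS?T → r1=0x67
[3] flags=0011 PL?T → r0=0x86
[4] flags=0011 → (cmp)
[5] flags=0011 LT?T → r3=0xd6
[6] flags=0011 LE?T → r3=0x01

VAL = 0x86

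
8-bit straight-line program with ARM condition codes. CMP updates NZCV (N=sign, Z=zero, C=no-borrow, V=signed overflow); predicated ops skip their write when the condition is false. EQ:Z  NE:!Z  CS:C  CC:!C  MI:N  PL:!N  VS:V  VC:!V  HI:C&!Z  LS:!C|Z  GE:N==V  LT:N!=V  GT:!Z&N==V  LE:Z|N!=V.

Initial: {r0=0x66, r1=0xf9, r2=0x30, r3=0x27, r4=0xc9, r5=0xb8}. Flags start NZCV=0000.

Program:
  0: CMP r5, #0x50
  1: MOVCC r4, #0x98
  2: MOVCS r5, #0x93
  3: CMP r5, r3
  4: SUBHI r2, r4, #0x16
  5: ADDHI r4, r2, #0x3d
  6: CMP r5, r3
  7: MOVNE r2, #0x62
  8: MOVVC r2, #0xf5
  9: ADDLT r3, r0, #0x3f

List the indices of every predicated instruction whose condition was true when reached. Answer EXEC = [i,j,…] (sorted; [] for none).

EXEC = [2,4,5,7,9]

0: ✓ CMP  NZCV=0011
1: · MOVCC
2: ✓ MOVCS  r5←0x93
3: ✓ CMP  NZCV=0011
4: ✓ SUBHI  r2←0xb3
5: ✓ ADDHI  r4←0xf0
6: ✓ CMP  NZCV=0011
7: ✓ MOVNE  r2←0x62
8: · MOVVC
9: ✓ ADDLT  r3←0xa5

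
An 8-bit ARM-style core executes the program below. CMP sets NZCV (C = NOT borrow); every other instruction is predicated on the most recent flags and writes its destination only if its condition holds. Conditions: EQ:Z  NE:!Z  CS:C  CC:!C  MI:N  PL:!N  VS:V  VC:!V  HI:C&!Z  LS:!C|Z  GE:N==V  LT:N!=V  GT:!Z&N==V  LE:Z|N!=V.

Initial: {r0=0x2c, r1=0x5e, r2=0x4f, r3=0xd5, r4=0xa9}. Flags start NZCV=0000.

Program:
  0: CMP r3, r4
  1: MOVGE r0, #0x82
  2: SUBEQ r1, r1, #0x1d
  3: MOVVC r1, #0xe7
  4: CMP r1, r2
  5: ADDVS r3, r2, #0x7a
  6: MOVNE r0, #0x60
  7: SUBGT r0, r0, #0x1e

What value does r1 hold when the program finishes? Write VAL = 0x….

0: ✓ CMP  NZCV=0010
1: ✓ MOVGE  r0←0x82
2: · SUBEQ
3: ✓ MOVVC  r1←0xe7
4: ✓ CMP  NZCV=1010
5: · ADDVS
6: ✓ MOVNE  r0←0x60
7: · SUBGT

VAL = 0xe7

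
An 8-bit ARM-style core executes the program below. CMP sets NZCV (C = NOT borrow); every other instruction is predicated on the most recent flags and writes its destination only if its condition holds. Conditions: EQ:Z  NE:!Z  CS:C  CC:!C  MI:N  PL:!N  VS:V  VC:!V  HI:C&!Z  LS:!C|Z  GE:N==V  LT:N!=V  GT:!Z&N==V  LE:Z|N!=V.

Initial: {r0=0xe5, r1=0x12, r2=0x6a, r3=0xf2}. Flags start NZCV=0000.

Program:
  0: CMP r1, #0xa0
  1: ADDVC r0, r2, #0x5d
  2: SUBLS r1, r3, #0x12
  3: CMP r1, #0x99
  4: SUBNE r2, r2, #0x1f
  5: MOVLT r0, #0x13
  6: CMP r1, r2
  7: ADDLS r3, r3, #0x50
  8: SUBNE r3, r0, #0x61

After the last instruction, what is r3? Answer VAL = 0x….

[0] flags=0000 → (cmp)
[1] flags=0000 VC?T → r0=0xc7
[2] flags=0000 LS?T → r1=0xe0
[3] flags=0010 → (cmp)
[4] flags=0010 NE?T → r2=0x4b
[5] flags=0010 LT?F → skip
[6] flags=1010 → (cmp)
[7] flags=1010 LS?F → skip
[8] flags=1010 NE?T → r3=0x66

VAL = 0x66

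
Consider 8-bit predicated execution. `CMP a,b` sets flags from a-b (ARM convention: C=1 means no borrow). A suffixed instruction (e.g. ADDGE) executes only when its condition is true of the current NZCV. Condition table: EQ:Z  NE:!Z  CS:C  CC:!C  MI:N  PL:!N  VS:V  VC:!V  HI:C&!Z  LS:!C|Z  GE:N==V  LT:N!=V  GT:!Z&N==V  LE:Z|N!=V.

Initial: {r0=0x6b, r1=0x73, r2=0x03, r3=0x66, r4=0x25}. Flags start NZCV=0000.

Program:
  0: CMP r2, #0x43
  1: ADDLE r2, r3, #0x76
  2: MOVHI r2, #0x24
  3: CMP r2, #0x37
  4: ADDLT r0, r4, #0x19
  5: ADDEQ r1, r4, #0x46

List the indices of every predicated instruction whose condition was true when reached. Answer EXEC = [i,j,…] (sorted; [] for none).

EXEC = [1,4]

[0] flags=1000 → (cmp)
[1] flags=1000 LE?T → r2=0xdc
[2] flags=1000 HI?F → skip
[3] flags=1010 → (cmp)
[4] flags=1010 LT?T → r0=0x3e
[5] flags=1010 EQ?F → skip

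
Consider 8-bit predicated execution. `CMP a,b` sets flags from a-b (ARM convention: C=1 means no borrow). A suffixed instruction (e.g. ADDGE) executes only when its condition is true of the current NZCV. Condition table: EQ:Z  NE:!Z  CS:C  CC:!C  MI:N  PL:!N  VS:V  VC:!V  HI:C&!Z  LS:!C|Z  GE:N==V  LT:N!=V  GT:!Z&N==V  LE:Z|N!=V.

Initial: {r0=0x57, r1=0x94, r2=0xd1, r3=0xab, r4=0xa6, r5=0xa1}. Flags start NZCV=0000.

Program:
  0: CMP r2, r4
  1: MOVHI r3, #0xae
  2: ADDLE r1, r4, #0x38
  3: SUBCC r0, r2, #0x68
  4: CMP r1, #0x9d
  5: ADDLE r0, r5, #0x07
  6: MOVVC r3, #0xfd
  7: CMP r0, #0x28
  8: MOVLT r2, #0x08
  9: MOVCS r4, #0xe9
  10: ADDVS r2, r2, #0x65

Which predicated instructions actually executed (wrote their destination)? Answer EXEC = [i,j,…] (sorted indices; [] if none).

0: ✓ CMP  NZCV=0010
1: ✓ MOVHI  r3←0xae
2: · ADDLE
3: · SUBCC
4: ✓ CMP  NZCV=1000
5: ✓ ADDLE  r0←0xa8
6: ✓ MOVVC  r3←0xfd
7: ✓ CMP  NZCV=1010
8: ✓ MOVLT  r2←0x08
9: ✓ MOVCS  r4←0xe9
10: · ADDVS

EXEC = [1,5,6,8,9]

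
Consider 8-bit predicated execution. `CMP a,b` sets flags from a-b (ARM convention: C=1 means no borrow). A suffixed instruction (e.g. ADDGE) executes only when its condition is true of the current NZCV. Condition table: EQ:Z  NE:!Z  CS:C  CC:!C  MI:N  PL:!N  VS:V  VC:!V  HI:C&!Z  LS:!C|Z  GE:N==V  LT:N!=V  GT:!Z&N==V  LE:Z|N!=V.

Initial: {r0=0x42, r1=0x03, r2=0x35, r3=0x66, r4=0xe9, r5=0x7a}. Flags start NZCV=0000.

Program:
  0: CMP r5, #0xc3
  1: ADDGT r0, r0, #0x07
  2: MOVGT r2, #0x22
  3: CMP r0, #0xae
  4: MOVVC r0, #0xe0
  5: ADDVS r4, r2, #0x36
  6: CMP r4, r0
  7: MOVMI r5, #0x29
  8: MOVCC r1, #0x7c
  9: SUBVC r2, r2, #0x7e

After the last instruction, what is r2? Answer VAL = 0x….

VAL = 0xa4

[0] flags=1001 → (cmp)
[1] flags=1001 GT?T → r0=0x49
[2] flags=1001 GT?T → r2=0x22
[3] flags=1001 → (cmp)
[4] flags=1001 VC?F → skip
[5] flags=1001 VS?T → r4=0x58
[6] flags=0010 → (cmp)
[7] flags=0010 MI?F → skip
[8] flags=0010 CC?F → skip
[9] flags=0010 VC?T → r2=0xa4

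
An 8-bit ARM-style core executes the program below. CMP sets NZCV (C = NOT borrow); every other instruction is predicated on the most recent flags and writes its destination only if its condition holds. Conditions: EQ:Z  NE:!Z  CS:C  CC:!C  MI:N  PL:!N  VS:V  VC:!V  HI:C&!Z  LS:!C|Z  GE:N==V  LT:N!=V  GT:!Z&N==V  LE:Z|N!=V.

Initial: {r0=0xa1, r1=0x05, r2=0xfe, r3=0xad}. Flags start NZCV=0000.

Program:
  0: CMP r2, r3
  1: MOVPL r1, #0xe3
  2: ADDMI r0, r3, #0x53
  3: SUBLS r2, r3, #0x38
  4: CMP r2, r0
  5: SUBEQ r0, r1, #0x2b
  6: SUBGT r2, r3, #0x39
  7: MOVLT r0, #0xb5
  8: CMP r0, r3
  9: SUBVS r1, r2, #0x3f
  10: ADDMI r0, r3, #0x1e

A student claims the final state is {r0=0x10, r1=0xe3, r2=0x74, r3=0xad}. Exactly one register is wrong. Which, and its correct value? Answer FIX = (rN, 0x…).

FIX = (r0, 0xcb)

0: ✓ CMP  NZCV=0010
1: ✓ MOVPL  r1←0xe3
2: · ADDMI
3: · SUBLS
4: ✓ CMP  NZCV=0010
5: · SUBEQ
6: ✓ SUBGT  r2←0x74
7: · MOVLT
8: ✓ CMP  NZCV=1000
9: · SUBVS
10: ✓ ADDMI  r0←0xcb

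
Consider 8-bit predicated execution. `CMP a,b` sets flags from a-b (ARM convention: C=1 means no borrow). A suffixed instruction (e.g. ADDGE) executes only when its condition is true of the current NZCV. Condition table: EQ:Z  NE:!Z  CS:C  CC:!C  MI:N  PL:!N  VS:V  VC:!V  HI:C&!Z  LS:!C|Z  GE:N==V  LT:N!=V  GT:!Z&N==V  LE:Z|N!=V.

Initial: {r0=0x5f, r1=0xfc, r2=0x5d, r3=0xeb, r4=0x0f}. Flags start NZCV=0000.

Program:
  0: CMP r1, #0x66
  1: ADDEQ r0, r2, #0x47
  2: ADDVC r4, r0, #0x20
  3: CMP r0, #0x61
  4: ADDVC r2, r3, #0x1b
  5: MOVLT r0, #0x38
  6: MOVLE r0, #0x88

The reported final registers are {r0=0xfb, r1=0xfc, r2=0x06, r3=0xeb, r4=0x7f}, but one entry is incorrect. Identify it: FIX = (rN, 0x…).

FIX = (r0, 0x88)

[0] flags=1010 → (cmp)
[1] flags=1010 EQ?F → skip
[2] flags=1010 VC?T → r4=0x7f
[3] flags=1000 → (cmp)
[4] flags=1000 VC?T → r2=0x06
[5] flags=1000 LT?T → r0=0x38
[6] flags=1000 LE?T → r0=0x88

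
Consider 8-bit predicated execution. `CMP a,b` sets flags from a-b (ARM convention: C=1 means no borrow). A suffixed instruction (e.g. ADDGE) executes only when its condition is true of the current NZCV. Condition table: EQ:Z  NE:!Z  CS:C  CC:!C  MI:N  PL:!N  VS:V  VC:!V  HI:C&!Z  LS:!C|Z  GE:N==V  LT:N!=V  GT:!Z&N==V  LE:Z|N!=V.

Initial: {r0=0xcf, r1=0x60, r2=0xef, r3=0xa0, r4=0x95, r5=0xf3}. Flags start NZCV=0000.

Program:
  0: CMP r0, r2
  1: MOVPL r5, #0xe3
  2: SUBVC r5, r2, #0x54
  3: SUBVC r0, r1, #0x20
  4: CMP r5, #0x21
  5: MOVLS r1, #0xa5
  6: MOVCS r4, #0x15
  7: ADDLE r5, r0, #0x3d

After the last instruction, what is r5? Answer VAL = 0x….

VAL = 0x7d

[0] flags=1000 → (cmp)
[1] flags=1000 PL?F → skip
[2] flags=1000 VC?T → r5=0x9b
[3] flags=1000 VC?T → r0=0x40
[4] flags=0011 → (cmp)
[5] flags=0011 LS?F → skip
[6] flags=0011 CS?T → r4=0x15
[7] flags=0011 LE?T → r5=0x7d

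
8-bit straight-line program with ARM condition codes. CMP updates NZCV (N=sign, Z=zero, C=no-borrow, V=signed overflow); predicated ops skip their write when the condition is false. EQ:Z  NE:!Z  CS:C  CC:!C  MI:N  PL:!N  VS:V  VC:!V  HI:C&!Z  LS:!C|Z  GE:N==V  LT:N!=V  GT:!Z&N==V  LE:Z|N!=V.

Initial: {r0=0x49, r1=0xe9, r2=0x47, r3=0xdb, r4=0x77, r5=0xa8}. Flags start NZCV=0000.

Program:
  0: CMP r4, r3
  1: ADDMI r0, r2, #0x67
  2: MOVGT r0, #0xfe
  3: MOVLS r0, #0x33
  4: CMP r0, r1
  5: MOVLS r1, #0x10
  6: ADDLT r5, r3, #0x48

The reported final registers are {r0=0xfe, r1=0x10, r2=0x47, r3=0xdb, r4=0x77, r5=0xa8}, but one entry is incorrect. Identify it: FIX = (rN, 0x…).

FIX = (r0, 0x33)

0: ✓ CMP  NZCV=1001
1: ✓ ADDMI  r0←0xae
2: ✓ MOVGT  r0←0xfe
3: ✓ MOVLS  r0←0x33
4: ✓ CMP  NZCV=0000
5: ✓ MOVLS  r1←0x10
6: · ADDLT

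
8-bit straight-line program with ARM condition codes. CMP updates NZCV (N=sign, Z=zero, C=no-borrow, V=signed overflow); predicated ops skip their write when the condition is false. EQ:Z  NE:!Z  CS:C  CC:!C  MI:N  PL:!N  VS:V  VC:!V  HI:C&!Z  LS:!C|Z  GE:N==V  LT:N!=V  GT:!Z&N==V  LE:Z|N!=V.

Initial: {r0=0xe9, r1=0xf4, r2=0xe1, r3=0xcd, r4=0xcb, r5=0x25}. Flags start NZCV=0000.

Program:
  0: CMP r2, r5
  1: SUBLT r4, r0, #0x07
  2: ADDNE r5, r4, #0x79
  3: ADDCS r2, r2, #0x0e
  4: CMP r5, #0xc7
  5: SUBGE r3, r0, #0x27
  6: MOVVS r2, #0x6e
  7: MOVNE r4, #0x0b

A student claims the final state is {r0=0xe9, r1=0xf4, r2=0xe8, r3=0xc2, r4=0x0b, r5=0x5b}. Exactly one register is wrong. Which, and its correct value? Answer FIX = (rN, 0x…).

FIX = (r2, 0x6e)

0: ✓ CMP  NZCV=1010
1: ✓ SUBLT  r4←0xe2
2: ✓ ADDNE  r5←0x5b
3: ✓ ADDCS  r2←0xef
4: ✓ CMP  NZCV=1001
5: ✓ SUBGE  r3←0xc2
6: ✓ MOVVS  r2←0x6e
7: ✓ MOVNE  r4←0x0b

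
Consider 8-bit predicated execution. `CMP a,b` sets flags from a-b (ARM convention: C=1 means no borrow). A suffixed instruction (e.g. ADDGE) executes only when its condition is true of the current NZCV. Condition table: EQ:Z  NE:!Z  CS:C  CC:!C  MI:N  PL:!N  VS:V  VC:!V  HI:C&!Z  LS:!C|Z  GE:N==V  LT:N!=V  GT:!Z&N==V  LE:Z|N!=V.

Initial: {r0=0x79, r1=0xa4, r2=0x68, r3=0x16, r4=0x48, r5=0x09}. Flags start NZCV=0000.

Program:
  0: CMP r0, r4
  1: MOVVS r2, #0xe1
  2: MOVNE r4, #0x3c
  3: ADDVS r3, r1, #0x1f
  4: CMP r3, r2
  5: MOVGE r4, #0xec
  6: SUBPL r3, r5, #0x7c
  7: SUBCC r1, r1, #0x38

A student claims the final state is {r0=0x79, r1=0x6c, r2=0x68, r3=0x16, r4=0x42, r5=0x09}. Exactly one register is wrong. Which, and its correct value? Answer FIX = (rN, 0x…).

FIX = (r4, 0x3c)

0: ✓ CMP  NZCV=0010
1: · MOVVS
2: ✓ MOVNE  r4←0x3c
3: · ADDVS
4: ✓ CMP  NZCV=1000
5: · MOVGE
6: · SUBPL
7: ✓ SUBCC  r1←0x6c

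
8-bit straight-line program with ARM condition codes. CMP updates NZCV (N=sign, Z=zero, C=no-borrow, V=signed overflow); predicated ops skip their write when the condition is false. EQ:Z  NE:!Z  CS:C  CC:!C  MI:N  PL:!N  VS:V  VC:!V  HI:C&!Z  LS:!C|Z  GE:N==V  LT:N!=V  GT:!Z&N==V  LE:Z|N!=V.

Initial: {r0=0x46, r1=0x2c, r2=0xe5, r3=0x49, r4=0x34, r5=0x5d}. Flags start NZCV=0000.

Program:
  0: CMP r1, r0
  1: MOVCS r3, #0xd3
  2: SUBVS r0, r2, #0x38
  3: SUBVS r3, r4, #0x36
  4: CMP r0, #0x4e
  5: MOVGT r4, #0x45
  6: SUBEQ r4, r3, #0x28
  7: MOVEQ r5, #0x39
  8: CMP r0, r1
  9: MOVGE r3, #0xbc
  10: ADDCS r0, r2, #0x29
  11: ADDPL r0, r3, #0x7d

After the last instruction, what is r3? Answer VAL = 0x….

[0] flags=1000 → (cmp)
[1] flags=1000 CS?F → skip
[2] flags=1000 VS?F → skip
[3] flags=1000 VS?F → skip
[4] flags=1000 → (cmp)
[5] flags=1000 GT?F → skip
[6] flags=1000 EQ?F → skip
[7] flags=1000 EQ?F → skip
[8] flags=0010 → (cmp)
[9] flags=0010 GE?T → r3=0xbc
[10] flags=0010 CS?T → r0=0x0e
[11] flags=0010 PL?T → r0=0x39

VAL = 0xbc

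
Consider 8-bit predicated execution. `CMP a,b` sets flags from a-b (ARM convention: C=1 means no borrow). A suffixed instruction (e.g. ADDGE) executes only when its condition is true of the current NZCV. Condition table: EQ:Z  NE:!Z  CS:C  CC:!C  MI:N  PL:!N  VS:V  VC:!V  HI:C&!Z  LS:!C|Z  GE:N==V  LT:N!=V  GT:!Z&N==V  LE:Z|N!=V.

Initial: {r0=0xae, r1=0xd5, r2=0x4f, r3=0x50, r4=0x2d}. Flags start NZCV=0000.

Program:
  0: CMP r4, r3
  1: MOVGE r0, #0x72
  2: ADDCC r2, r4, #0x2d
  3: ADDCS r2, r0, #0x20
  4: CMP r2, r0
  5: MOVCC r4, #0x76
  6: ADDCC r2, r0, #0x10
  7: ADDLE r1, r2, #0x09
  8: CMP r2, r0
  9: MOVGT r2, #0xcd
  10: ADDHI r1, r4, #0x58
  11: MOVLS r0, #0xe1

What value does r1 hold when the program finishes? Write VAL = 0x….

0: ✓ CMP  NZCV=1000
1: · MOVGE
2: ✓ ADDCC  r2←0x5a
3: · ADDCS
4: ✓ CMP  NZCV=1001
5: ✓ MOVCC  r4←0x76
6: ✓ ADDCC  r2←0xbe
7: · ADDLE
8: ✓ CMP  NZCV=0010
9: ✓ MOVGT  r2←0xcd
10: ✓ ADDHI  r1←0xce
11: · MOVLS

VAL = 0xce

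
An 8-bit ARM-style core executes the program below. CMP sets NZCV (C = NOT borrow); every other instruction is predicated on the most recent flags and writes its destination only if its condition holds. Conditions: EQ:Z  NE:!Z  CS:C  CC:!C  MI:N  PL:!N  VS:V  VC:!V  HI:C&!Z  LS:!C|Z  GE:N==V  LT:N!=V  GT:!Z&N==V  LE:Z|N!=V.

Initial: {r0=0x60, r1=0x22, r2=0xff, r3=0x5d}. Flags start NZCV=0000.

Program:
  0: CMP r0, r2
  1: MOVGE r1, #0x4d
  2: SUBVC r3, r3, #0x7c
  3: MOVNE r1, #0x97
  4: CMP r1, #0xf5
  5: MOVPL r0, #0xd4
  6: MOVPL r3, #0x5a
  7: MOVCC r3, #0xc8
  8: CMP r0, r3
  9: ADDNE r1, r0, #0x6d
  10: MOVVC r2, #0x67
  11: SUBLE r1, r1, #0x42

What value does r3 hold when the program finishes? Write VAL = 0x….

VAL = 0xc8

0: ✓ CMP  NZCV=0000
1: ✓ MOVGE  r1←0x4d
2: ✓ SUBVC  r3←0xe1
3: ✓ MOVNE  r1←0x97
4: ✓ CMP  NZCV=1000
5: · MOVPL
6: · MOVPL
7: ✓ MOVCC  r3←0xc8
8: ✓ CMP  NZCV=1001
9: ✓ ADDNE  r1←0xcd
10: · MOVVC
11: · SUBLE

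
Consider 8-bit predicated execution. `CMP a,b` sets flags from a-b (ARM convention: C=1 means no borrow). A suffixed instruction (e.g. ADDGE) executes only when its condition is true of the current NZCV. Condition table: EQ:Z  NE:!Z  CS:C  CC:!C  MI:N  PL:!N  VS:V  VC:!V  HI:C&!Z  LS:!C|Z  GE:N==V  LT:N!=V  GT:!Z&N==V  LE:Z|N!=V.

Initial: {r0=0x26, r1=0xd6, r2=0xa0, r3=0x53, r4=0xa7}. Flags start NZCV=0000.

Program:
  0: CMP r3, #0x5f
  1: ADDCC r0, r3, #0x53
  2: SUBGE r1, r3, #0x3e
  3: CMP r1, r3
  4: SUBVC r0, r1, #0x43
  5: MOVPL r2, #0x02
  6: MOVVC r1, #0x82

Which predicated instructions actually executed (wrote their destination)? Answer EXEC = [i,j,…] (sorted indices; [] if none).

0: ✓ CMP  NZCV=1000
1: ✓ ADDCC  r0←0xa6
2: · SUBGE
3: ✓ CMP  NZCV=1010
4: ✓ SUBVC  r0←0x93
5: · MOVPL
6: ✓ MOVVC  r1←0x82

EXEC = [1,4,6]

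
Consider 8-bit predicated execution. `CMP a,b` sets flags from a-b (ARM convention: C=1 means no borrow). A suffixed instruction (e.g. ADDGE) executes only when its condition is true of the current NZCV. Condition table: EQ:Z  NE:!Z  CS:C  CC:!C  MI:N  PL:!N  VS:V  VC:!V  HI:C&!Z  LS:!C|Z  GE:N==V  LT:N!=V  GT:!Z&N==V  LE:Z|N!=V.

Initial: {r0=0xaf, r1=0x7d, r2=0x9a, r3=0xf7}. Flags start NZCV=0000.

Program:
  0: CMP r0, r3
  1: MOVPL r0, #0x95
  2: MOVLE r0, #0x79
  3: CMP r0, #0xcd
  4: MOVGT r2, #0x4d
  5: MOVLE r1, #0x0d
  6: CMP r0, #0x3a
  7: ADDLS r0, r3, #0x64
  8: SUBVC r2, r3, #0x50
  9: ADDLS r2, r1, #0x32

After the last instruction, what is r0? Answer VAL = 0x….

VAL = 0x79

0: ✓ CMP  NZCV=1000
1: · MOVPL
2: ✓ MOVLE  r0←0x79
3: ✓ CMP  NZCV=1001
4: ✓ MOVGT  r2←0x4d
5: · MOVLE
6: ✓ CMP  NZCV=0010
7: · ADDLS
8: ✓ SUBVC  r2←0xa7
9: · ADDLS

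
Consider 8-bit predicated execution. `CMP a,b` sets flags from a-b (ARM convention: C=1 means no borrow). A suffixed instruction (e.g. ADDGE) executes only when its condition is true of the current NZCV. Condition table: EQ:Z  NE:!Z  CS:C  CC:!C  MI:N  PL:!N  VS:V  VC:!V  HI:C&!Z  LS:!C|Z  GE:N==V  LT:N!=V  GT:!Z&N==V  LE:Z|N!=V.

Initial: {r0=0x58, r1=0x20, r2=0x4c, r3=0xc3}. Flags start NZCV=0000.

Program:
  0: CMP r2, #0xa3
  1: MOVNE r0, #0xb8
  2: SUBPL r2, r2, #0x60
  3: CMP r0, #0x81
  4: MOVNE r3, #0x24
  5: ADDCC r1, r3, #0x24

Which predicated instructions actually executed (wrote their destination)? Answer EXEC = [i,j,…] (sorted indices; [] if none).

EXEC = [1,4]

0: ✓ CMP  NZCV=1001
1: ✓ MOVNE  r0←0xb8
2: · SUBPL
3: ✓ CMP  NZCV=0010
4: ✓ MOVNE  r3←0x24
5: · ADDCC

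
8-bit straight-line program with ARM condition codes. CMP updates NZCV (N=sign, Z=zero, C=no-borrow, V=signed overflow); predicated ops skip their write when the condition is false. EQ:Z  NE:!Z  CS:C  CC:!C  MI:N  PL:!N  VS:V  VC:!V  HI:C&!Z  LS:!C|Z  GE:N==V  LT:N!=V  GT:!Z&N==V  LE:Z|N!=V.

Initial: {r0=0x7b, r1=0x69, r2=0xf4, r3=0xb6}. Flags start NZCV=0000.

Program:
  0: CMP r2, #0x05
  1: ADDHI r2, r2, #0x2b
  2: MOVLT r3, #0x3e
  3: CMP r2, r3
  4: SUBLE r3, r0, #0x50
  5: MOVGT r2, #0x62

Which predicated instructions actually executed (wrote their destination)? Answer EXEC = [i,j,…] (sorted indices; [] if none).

0: ✓ CMP  NZCV=1010
1: ✓ ADDHI  r2←0x1f
2: ✓ MOVLT  r3←0x3e
3: ✓ CMP  NZCV=1000
4: ✓ SUBLE  r3←0x2b
5: · MOVGT

EXEC = [1,2,4]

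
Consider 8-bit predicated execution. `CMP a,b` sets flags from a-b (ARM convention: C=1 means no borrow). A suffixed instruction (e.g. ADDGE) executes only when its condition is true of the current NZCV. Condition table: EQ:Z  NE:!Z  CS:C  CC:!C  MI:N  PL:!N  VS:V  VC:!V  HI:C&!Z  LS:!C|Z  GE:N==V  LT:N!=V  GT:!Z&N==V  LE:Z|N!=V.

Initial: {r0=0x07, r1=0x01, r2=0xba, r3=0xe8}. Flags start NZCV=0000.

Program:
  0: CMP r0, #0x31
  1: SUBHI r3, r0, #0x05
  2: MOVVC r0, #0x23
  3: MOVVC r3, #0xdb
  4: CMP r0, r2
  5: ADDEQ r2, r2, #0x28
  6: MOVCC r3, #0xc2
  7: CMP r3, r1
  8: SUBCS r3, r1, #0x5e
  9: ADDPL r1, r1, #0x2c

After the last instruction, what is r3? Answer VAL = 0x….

[0] flags=1000 → (cmp)
[1] flags=1000 HI?F → skip
[2] flags=1000 VC?T → r0=0x23
[3] flags=1000 VC?T → r3=0xdb
[4] flags=0000 → (cmp)
[5] flags=0000 EQ?F → skip
[6] flags=0000 CC?T → r3=0xc2
[7] flags=1010 → (cmp)
[8] flags=1010 CS?T → r3=0xa3
[9] flags=1010 PL?F → skip

VAL = 0xa3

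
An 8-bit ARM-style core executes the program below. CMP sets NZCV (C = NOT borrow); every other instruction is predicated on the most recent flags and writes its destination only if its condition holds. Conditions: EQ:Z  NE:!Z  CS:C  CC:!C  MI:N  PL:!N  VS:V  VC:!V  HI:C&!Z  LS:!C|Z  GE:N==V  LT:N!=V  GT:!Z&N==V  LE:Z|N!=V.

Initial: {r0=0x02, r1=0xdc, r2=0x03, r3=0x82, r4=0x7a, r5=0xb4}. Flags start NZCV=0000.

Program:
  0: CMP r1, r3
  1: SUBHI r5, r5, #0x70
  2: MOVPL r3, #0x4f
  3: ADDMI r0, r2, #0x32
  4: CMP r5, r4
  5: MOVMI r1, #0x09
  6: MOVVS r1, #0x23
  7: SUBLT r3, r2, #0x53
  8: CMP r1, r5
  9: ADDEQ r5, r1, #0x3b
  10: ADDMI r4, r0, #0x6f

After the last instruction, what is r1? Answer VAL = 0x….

[0] flags=0010 → (cmp)
[1] flags=0010 HI?T → r5=0x44
[2] flags=0010 PL?T → r3=0x4f
[3] flags=0010 MI?F → skip
[4] flags=1000 → (cmp)
[5] flags=1000 MI?T → r1=0x09
[6] flags=1000 VS?F → skip
[7] flags=1000 LT?T → r3=0xb0
[8] flags=1000 → (cmp)
[9] flags=1000 EQ?F → skip
[10] flags=1000 MI?T → r4=0x71

VAL = 0x09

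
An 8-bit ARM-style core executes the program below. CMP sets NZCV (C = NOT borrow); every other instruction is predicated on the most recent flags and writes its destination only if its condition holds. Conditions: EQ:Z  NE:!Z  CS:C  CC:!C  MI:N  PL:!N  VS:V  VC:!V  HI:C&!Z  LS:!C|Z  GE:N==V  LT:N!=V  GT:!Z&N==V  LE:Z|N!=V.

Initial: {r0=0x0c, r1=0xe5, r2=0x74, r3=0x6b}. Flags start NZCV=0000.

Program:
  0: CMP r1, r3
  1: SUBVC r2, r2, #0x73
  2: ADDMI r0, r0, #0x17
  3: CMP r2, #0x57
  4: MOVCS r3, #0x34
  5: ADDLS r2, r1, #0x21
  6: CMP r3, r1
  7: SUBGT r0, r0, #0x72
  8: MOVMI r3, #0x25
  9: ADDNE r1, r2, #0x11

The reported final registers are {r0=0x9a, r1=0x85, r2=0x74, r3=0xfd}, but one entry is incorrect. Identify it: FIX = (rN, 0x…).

FIX = (r3, 0x34)

0: ✓ CMP  NZCV=0011
1: · SUBVC
2: · ADDMI
3: ✓ CMP  NZCV=0010
4: ✓ MOVCS  r3←0x34
5: · ADDLS
6: ✓ CMP  NZCV=0000
7: ✓ SUBGT  r0←0x9a
8: · MOVMI
9: ✓ ADDNE  r1←0x85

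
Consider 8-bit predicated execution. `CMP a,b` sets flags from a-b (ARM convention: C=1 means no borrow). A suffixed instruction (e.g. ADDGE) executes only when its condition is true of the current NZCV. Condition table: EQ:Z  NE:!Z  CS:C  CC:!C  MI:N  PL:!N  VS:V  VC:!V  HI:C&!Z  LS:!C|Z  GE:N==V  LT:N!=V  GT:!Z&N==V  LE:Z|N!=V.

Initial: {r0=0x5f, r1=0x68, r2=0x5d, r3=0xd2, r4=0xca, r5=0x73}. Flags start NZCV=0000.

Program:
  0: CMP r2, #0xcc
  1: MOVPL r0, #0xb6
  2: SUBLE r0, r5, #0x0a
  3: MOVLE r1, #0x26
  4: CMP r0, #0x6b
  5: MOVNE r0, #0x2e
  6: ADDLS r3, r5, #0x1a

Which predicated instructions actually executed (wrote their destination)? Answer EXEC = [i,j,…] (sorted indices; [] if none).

EXEC = [5,6]

[0] flags=1001 → (cmp)
[1] flags=1001 PL?F → skip
[2] flags=1001 LE?F → skip
[3] flags=1001 LE?F → skip
[4] flags=1000 → (cmp)
[5] flags=1000 NE?T → r0=0x2e
[6] flags=1000 LS?T → r3=0x8d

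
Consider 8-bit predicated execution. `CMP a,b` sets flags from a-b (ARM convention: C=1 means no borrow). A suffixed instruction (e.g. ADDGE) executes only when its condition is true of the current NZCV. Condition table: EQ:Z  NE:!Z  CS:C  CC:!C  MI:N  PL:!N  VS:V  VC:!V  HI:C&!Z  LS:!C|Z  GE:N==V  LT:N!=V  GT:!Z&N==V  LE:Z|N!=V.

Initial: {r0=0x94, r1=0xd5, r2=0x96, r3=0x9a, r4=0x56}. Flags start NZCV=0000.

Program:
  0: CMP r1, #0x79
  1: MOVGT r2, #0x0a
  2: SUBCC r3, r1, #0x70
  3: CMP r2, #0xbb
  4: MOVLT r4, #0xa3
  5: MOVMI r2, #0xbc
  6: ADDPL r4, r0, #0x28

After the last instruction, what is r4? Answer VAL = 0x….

0: ✓ CMP  NZCV=0011
1: · MOVGT
2: · SUBCC
3: ✓ CMP  NZCV=1000
4: ✓ MOVLT  r4←0xa3
5: ✓ MOVMI  r2←0xbc
6: · ADDPL

VAL = 0xa3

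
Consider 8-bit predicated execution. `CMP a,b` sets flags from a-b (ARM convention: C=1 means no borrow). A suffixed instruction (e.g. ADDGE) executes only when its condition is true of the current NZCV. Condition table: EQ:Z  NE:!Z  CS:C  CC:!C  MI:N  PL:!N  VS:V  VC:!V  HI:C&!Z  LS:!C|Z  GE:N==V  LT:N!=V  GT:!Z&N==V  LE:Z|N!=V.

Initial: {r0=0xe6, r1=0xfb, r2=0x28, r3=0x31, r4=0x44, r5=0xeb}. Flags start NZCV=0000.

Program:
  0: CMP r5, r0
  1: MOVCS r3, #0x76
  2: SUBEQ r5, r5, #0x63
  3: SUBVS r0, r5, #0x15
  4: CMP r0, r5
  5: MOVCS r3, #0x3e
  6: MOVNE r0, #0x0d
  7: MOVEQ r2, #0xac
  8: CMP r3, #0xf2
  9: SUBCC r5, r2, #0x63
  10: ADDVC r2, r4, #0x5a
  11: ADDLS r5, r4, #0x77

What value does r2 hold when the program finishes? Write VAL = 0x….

[0] flags=0010 → (cmp)
[1] flags=0010 CS?T → r3=0x76
[2] flags=0010 EQ?F → skip
[3] flags=0010 VS?F → skip
[4] flags=1000 → (cmp)
[5] flags=1000 CS?F → skip
[6] flags=1000 NE?T → r0=0x0d
[7] flags=1000 EQ?F → skip
[8] flags=1001 → (cmp)
[9] flags=1001 CC?T → r5=0xc5
[10] flags=1001 VC?F → skip
[11] flags=1001 LS?T → r5=0xbb

VAL = 0x28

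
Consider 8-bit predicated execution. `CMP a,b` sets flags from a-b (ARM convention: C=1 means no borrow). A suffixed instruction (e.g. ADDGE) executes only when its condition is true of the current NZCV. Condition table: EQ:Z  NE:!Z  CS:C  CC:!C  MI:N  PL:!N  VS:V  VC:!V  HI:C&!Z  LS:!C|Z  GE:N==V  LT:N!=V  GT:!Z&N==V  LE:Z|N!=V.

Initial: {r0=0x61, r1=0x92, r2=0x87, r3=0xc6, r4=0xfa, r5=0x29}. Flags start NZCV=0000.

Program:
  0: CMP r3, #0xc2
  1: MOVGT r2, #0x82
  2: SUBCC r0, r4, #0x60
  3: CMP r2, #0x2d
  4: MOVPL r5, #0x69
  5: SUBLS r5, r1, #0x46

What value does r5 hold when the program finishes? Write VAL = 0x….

VAL = 0x69

[0] flags=0010 → (cmp)
[1] flags=0010 GT?T → r2=0x82
[2] flags=0010 CC?F → skip
[3] flags=0011 → (cmp)
[4] flags=0011 PL?T → r5=0x69
[5] flags=0011 LS?F → skip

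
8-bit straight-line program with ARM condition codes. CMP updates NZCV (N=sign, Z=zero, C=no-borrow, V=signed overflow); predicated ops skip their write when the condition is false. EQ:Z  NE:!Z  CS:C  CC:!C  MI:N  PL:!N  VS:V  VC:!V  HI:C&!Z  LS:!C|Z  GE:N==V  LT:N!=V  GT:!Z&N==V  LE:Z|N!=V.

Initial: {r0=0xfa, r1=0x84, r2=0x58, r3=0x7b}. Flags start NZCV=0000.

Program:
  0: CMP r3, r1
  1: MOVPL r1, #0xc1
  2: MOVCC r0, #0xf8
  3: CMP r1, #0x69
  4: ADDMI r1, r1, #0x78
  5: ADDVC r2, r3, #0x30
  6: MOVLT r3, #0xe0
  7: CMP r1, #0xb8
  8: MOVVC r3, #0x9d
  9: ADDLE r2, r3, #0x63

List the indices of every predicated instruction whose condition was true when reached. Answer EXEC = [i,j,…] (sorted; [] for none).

[0] flags=1001 → (cmp)
[1] flags=1001 PL?F → skip
[2] flags=1001 CC?T → r0=0xf8
[3] flags=0011 → (cmp)
[4] flags=0011 MI?F → skip
[5] flags=0011 VC?F → skip
[6] flags=0011 LT?T → r3=0xe0
[7] flags=1000 → (cmp)
[8] flags=1000 VC?T → r3=0x9d
[9] flags=1000 LE?T → r2=0x00

EXEC = [2,6,8,9]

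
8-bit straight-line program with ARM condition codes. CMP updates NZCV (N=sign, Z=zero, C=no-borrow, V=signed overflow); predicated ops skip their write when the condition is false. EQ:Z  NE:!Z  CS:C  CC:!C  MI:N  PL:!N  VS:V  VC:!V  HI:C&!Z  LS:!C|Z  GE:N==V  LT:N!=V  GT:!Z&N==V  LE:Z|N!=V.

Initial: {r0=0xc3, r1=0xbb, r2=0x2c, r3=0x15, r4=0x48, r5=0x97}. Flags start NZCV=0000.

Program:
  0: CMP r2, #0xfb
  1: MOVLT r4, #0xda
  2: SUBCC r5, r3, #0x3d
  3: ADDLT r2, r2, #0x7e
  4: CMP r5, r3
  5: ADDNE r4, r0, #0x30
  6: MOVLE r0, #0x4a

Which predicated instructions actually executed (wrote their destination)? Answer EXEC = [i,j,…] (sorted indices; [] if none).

EXEC = [2,5,6]

[0] flags=0000 → (cmp)
[1] flags=0000 LT?F → skip
[2] flags=0000 CC?T → r5=0xd8
[3] flags=0000 LT?F → skip
[4] flags=1010 → (cmp)
[5] flags=1010 NE?T → r4=0xf3
[6] flags=1010 LE?T → r0=0x4a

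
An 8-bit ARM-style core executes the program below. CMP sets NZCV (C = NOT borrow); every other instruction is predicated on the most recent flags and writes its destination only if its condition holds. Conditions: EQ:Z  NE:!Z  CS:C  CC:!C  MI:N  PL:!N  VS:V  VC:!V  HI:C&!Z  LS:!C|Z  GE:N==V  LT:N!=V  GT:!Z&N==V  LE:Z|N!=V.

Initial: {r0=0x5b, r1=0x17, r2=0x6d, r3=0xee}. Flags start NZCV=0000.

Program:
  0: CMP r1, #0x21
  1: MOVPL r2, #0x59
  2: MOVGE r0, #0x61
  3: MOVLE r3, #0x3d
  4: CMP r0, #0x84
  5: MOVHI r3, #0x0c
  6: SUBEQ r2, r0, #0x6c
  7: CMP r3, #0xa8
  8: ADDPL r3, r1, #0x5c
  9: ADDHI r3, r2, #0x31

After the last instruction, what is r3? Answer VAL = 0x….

VAL = 0x3d

0: ✓ CMP  NZCV=1000
1: · MOVPL
2: · MOVGE
3: ✓ MOVLE  r3←0x3d
4: ✓ CMP  NZCV=1001
5: · MOVHI
6: · SUBEQ
7: ✓ CMP  NZCV=1001
8: · ADDPL
9: · ADDHI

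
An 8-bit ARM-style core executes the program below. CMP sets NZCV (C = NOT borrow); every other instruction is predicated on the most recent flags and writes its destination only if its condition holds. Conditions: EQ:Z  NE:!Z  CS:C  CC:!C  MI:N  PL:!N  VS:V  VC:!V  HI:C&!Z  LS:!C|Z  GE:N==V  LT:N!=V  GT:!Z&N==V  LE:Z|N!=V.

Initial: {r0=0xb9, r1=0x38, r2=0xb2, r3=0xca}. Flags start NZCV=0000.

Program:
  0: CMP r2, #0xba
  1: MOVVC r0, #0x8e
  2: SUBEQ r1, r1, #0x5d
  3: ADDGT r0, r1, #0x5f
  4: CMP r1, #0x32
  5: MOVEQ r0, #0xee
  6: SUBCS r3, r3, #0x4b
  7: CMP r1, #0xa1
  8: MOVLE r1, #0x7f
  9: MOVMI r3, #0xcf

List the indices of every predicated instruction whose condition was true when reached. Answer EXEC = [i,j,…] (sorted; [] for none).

EXEC = [1,6,9]

0: ✓ CMP  NZCV=1000
1: ✓ MOVVC  r0←0x8e
2: · SUBEQ
3: · ADDGT
4: ✓ CMP  NZCV=0010
5: · MOVEQ
6: ✓ SUBCS  r3←0x7f
7: ✓ CMP  NZCV=1001
8: · MOVLE
9: ✓ MOVMI  r3←0xcf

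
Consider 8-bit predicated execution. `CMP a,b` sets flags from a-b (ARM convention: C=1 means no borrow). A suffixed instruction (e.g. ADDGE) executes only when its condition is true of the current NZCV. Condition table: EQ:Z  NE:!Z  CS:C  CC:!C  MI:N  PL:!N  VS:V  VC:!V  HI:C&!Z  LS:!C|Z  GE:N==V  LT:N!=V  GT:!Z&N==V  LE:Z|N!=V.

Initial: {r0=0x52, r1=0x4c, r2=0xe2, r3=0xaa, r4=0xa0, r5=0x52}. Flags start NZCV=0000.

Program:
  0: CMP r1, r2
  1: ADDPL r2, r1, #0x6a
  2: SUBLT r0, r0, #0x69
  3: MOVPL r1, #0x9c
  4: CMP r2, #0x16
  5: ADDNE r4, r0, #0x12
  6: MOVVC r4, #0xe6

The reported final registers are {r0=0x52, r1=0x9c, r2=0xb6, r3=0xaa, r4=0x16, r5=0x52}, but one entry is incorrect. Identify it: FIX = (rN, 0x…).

[0] flags=0000 → (cmp)
[1] flags=0000 PL?T → r2=0xb6
[2] flags=0000 LT?F → skip
[3] flags=0000 PL?T → r1=0x9c
[4] flags=1010 → (cmp)
[5] flags=1010 NE?T → r4=0x64
[6] flags=1010 VC?T → r4=0xe6

FIX = (r4, 0xe6)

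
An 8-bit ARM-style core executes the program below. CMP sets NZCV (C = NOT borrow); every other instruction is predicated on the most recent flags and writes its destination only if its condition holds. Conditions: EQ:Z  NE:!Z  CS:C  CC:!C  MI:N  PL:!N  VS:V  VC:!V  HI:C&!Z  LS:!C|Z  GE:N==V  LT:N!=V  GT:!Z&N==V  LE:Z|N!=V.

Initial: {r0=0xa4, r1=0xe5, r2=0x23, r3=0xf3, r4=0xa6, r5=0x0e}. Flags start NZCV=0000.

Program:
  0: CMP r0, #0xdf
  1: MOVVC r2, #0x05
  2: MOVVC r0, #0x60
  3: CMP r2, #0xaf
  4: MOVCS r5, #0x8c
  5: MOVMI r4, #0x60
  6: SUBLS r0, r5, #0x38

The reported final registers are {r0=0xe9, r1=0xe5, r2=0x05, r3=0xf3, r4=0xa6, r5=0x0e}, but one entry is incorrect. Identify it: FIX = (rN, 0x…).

[0] flags=1000 → (cmp)
[1] flags=1000 VC?T → r2=0x05
[2] flags=1000 VC?T → r0=0x60
[3] flags=0000 → (cmp)
[4] flags=0000 CS?F → skip
[5] flags=0000 MI?F → skip
[6] flags=0000 LS?T → r0=0xd6

FIX = (r0, 0xd6)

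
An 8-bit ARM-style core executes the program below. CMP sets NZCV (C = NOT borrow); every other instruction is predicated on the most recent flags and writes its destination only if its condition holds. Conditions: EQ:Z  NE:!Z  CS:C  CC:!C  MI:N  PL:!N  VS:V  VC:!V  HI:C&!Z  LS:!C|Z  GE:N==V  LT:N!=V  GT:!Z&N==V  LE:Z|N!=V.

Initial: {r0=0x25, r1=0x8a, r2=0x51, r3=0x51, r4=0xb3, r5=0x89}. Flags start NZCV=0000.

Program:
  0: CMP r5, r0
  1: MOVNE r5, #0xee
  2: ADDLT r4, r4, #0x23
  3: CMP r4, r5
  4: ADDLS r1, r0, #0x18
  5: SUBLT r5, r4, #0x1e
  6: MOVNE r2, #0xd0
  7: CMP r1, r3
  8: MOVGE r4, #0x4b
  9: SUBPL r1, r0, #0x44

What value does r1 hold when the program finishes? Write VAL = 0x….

0: ✓ CMP  NZCV=0011
1: ✓ MOVNE  r5←0xee
2: ✓ ADDLT  r4←0xd6
3: ✓ CMP  NZCV=1000
4: ✓ ADDLS  r1←0x3d
5: ✓ SUBLT  r5←0xb8
6: ✓ MOVNE  r2←0xd0
7: ✓ CMP  NZCV=1000
8: · MOVGE
9: · SUBPL

VAL = 0x3d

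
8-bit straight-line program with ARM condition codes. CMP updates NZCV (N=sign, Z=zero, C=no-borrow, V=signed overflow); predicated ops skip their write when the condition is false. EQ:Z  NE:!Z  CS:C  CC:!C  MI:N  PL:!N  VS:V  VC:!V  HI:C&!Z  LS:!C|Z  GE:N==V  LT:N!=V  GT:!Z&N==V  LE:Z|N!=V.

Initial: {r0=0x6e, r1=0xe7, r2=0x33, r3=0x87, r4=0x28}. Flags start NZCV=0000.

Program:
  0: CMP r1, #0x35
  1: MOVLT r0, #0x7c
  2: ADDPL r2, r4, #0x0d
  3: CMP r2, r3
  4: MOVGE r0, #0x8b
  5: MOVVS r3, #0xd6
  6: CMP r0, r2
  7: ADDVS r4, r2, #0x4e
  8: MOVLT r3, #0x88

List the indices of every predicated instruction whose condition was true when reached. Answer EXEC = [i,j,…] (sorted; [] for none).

EXEC = [1,4,5,7,8]

0: ✓ CMP  NZCV=1010
1: ✓ MOVLT  r0←0x7c
2: · ADDPL
3: ✓ CMP  NZCV=1001
4: ✓ MOVGE  r0←0x8b
5: ✓ MOVVS  r3←0xd6
6: ✓ CMP  NZCV=0011
7: ✓ ADDVS  r4←0x81
8: ✓ MOVLT  r3←0x88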